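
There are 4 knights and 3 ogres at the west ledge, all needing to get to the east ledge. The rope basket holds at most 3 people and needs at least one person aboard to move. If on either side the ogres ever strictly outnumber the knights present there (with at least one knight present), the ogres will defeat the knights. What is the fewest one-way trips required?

5

Counting alone: each trip to the east ledge takes at most 3 across and each return brings at least 1 back, so after t trips out (and t−1 returns) at most 3t − (t−1) of the 7 are across; that first reaches 7 at t = 3, so at least 5 crossings are needed.
The plan below uses exactly 5 crossings, so it is optimal:
1. 3 ogres → the east ledge.  (the west ledge: 4K 0O; the east ledge: 0K 3O)
2. 1 ogre ← the west ledge.  (the west ledge: 4K 1O; the east ledge: 0K 2O)
3. 3 knights → the east ledge.  (the west ledge: 1K 1O; the east ledge: 3K 2O)
4. 1 knight ← the west ledge.  (the west ledge: 2K 1O; the east ledge: 2K 2O)
5. 2 knights and 1 ogre → the east ledge.  (the west ledge: 0K 0O; the east ledge: 4K 3O)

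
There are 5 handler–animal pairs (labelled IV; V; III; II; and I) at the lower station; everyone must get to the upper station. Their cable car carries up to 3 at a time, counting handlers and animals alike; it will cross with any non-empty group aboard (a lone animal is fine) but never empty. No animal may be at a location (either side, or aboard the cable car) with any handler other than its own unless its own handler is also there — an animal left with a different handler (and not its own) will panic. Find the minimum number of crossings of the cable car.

Counting alone: each trip to the upper station takes at most 3 across and each return brings at least 1 back, so after t trips out (and t−1 returns) at most 3t − (t−1) of the 10 are across; that first reaches 10 at t = 5, so at least 9 crossings are needed.
The safety rule pushes this higher. Following every safe sequence of crossings, the most of the 10 that can be at the upper station as the cable car arrives there on crossing 9 is 9 — never all 10.
So no plan with fewer than 11 crossings exists, and this one achieves 11:
1. animal IV and handler IV cross → the upper station.
2. handler IV crosses ← the lower station.
3. animal II, animal III, and animal V cross → the upper station.
4. animal IV crosses ← the lower station.
5. handler II, handler III, and handler V cross → the upper station.
6. animal V and handler V cross ← the lower station.
7. handler I, handler IV, and handler V cross → the upper station.
8. animal III crosses ← the lower station.
9. animal IV and animal V cross → the upper station.
10. animal IV crosses ← the lower station.
11. animal I, animal III, and animal IV cross → the upper station.

11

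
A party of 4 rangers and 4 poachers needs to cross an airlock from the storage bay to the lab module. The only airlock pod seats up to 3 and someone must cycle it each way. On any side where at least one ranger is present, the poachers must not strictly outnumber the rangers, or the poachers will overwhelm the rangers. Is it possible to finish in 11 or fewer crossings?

Yes

Yes — this plan uses 9 crossings (≤ 11):
1. 2 poachers → the lab module.  (the storage bay: 4R 2P; the lab module: 0R 2P)
2. 1 poacher ← the storage bay.  (the storage bay: 4R 3P; the lab module: 0R 1P)
3. 3 poachers → the lab module.  (the storage bay: 4R 0P; the lab module: 0R 4P)
4. 1 poacher ← the storage bay.  (the storage bay: 4R 1P; the lab module: 0R 3P)
5. 3 rangers → the lab module.  (the storage bay: 1R 1P; the lab module: 3R 3P)
6. 1 ranger and 1 poacher ← the storage bay.  (the storage bay: 2R 2P; the lab module: 2R 2P)
7. 2 rangers → the lab module.  (the storage bay: 0R 2P; the lab module: 4R 2P)
8. 1 poacher ← the storage bay.  (the storage bay: 0R 3P; the lab module: 4R 1P)
9. 3 poachers → the lab module.  (the storage bay: 0R 0P; the lab module: 4R 4P)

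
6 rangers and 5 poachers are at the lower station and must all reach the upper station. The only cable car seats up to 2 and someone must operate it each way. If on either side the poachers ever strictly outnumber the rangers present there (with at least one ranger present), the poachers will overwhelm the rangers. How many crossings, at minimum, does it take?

19

Counting alone: each trip to the upper station takes at most 2 across and each return brings at least 1 back, so after t trips out (and t−1 returns) at most 2t − (t−1) of the 11 are across; that first reaches 11 at t = 10, so at least 19 crossings are needed.
The plan below uses exactly 19 crossings, so it is optimal:
1. 2 poachers → the upper station.  (the lower station: 6R 3P; the upper station: 0R 2P)
2. 1 poacher ← the lower station.  (the lower station: 6R 4P; the upper station: 0R 1P)
3. 2 poachers → the upper station.  (the lower station: 6R 2P; the upper station: 0R 3P)
4. 1 poacher ← the lower station.  (the lower station: 6R 3P; the upper station: 0R 2P)
5. 2 rangers → the upper station.  (the lower station: 4R 3P; the upper station: 2R 2P)
6. 1 poacher ← the lower station.  (the lower station: 4R 4P; the upper station: 2R 1P)
7. 1 ranger and 1 poacher → the upper station.  (the lower station: 3R 3P; the upper station: 3R 2P)
8. 1 ranger ← the lower station.  (the lower station: 4R 3P; the upper station: 2R 2P)
9. 1 ranger and 1 poacher → the upper station.  (the lower station: 3R 2P; the upper station: 3R 3P)
10. 1 poacher ← the lower station.  (the lower station: 3R 3P; the upper station: 3R 2P)
11. 1 ranger and 1 poacher → the upper station.  (the lower station: 2R 2P; the upper station: 4R 3P)
12. 1 ranger ← the lower station.  (the lower station: 3R 2P; the upper station: 3R 3P)
13. 1 ranger and 1 poacher → the upper station.  (the lower station: 2R 1P; the upper station: 4R 4P)
14. 1 poacher ← the lower station.  (the lower station: 2R 2P; the upper station: 4R 3P)
15. 1 ranger and 1 poacher → the upper station.  (the lower station: 1R 1P; the upper station: 5R 4P)
16. 1 ranger ← the lower station.  (the lower station: 2R 1P; the upper station: 4R 4P)
17. 1 ranger and 1 poacher → the upper station.  (the lower station: 1R 0P; the upper station: 5R 5P)
18. 1 poacher ← the lower station.  (the lower station: 1R 1P; the upper station: 5R 4P)
19. 1 ranger and 1 poacher → the upper station.  (the lower station: 0R 0P; the upper station: 6R 5P)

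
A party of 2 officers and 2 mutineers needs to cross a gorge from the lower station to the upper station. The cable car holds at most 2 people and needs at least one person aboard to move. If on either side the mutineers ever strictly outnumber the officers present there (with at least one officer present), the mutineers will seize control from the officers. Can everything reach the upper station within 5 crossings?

Yes — this plan uses 5 crossings (≤ 5):
1. 2 mutineers → the upper station.  (the lower station: 2O 0M; the upper station: 0O 2M)
2. 1 mutineer ← the lower station.  (the lower station: 2O 1M; the upper station: 0O 1M)
3. 2 officers → the upper station.  (the lower station: 0O 1M; the upper station: 2O 1M)
4. 1 mutineer ← the lower station.  (the lower station: 0O 2M; the upper station: 2O 0M)
5. 2 mutineers → the upper station.  (the lower station: 0O 0M; the upper station: 2O 2M)

Yes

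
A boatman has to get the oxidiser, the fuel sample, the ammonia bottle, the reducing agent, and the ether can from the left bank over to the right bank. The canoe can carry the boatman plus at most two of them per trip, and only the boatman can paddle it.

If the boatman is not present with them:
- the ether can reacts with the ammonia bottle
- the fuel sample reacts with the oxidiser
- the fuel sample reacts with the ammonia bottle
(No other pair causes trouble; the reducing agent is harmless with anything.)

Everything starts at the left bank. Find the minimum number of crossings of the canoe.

Counting alone: the boatman can take at most 2 across per trip to the right bank, so moving all 5 needs at least 3 loaded trips out, with a return between consecutive ones — at least 5 crossings.
The plan below uses exactly 5 crossings, so it is optimal:
1. Boatman goes to the right bank with the ammonia bottle and the oxidiser.
2. Boatman goes back to the left bank alone.
3. Boatman goes to the right bank with the reducing agent.
4. Boatman goes back to the left bank alone.
5. Boatman goes to the right bank with the ether can and the fuel sample.

5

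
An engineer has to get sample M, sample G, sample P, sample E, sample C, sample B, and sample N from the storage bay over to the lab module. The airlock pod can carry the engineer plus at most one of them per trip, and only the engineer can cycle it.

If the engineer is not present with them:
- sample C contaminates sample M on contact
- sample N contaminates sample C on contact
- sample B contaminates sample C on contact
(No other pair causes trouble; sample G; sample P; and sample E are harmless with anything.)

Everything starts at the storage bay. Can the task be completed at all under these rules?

Following every safe sequence of crossings from the start, the most of the 7 that can be at the lab module as the airlock pod arrives there on crossings 1, 3, 5, 7, 9 is 1, 2, 3, 4, 5 respectively; the best ever achieved is 5 of 7.
From crossing 11 on, no configuration arises that was not already reachable earlier: only 72 distinct safe configurations (who is on which side, and where the airlock pod is) can ever be reached, none of them has everyone across, and every continuation just revisits them. So no valid plan exists.

No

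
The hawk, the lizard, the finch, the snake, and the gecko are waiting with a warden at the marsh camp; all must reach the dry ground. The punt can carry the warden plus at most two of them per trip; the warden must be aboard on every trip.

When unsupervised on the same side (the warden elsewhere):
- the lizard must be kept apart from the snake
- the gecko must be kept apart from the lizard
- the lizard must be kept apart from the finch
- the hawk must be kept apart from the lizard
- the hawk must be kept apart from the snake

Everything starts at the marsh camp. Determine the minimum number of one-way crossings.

Counting alone: the warden can take at most 2 across per trip to the dry ground, so moving all 5 needs at least 3 loaded trips out, with a return between consecutive ones — at least 5 crossings.
The safety rule pushes this higher. Following every safe sequence of crossings, the most of the 5 that can be at the dry ground as the punt arrives there on crossing 5 is 4 — never all 5.
So no plan with fewer than 7 crossings exists, and this one achieves 7:
1. Warden goes to the dry ground with the hawk and the lizard.
2. Warden goes back to the marsh camp with the hawk.
3. Warden goes to the dry ground with the finch and the hawk.
4. Warden goes back to the marsh camp with the lizard.
5. Warden goes to the dry ground with the gecko and the lizard.
6. Warden goes back to the marsh camp with the lizard.
7. Warden goes to the dry ground with the lizard and the snake.

7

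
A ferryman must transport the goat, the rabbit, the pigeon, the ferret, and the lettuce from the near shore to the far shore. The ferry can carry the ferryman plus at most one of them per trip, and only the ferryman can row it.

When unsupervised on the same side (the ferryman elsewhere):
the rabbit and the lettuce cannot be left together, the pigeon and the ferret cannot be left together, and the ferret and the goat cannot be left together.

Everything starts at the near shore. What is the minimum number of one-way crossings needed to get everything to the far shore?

impossible

Whatever the first load, the items left behind include a forbidden pair without the ferryman. No opening move is safe, so no plan exists.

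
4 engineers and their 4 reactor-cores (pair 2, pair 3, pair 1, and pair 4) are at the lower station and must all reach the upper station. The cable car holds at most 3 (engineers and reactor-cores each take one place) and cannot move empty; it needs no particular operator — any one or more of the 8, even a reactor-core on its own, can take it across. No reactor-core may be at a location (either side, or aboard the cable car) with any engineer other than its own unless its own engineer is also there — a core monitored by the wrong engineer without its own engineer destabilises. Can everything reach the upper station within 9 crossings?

Yes

Yes — this plan uses 9 crossings (≤ 9):
1. engineer 2 and reactor-core 2 cross → the upper station.
2. engineer 2 crosses ← the lower station.
3. engineer 2, engineer 3, and reactor-core 3 cross → the upper station.
4. engineer 2 and reactor-core 2 cross ← the lower station.
5. engineer 1, engineer 2, and engineer 4 cross → the upper station.
6. reactor-core 3 crosses ← the lower station.
7. reactor-core 2 and reactor-core 3 cross → the upper station.
8. reactor-core 2 crosses ← the lower station.
9. reactor-core 1, reactor-core 2, and reactor-core 4 cross → the upper station.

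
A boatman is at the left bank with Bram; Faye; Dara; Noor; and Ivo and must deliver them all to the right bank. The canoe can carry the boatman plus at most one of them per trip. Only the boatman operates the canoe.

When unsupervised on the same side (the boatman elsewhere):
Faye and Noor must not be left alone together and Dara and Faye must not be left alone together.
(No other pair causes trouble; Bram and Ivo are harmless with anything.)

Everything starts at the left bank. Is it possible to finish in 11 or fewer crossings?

Yes — this plan uses 11 crossings (≤ 11):
1. Boatman goes to the right bank with Faye.  [the left bank: Bram, Dara, Ivo, Noor | the right bank: Faye]
2. Boatman goes back to the left bank alone.  [the left bank: Bram, Dara, Ivo, Noor | the right bank: Faye]
3. Boatman goes to the right bank with Bram.  [the left bank: Dara, Ivo, Noor | the right bank: Bram, Faye]
4. Boatman goes back to the left bank alone.  [the left bank: Dara, Ivo, Noor | the right bank: Bram, Faye]
5. Boatman goes to the right bank with Dara.  [the left bank: Ivo, Noor | the right bank: Bram, Dara, Faye]
6. Boatman goes back to the left bank with Faye.  [the left bank: Faye, Ivo, Noor | the right bank: Bram, Dara]
7. Boatman goes to the right bank with Noor.  [the left bank: Faye, Ivo | the right bank: Bram, Dara, Noor]
8. Boatman goes back to the left bank alone.  [the left bank: Faye, Ivo | the right bank: Bram, Dara, Noor]
9. Boatman goes to the right bank with Ivo.  [the left bank: Faye | the right bank: Bram, Dara, Ivo, Noor]
10. Boatman goes back to the left bank alone.  [the left bank: Faye | the right bank: Bram, Dara, Ivo, Noor]
11. Boatman goes to the right bank with Faye.  [the left bank: — | the right bank: Bram, Dara, Faye, Ivo, Noor]

Yes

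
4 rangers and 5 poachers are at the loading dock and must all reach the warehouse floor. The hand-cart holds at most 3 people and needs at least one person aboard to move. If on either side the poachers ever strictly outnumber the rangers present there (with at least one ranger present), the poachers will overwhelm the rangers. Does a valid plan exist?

The poachers already outnumber the rangers at the loading dock before anyone moves, so the starting position itself is disallowed.

No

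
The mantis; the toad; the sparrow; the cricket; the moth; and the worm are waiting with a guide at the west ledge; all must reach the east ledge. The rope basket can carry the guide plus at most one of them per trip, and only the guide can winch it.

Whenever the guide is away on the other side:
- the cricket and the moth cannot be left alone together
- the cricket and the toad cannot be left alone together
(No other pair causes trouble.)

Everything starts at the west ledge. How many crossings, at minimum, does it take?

13

Counting alone: the guide can take at most 1 across per trip to the east ledge, so moving all 6 needs at least 6 loaded trips out, with a return between consecutive ones — at least 11 crossings.
The safety rule pushes this higher. Following every safe sequence of crossings, the most of the 6 that can be at the east ledge as the rope basket arrives there on crossing 11 is 5 — never all 6.
So no plan with fewer than 13 crossings exists, and this one achieves 13:
1. Guide goes to the east ledge with the cricket.
2. Guide goes back to the west ledge alone.
3. Guide goes to the east ledge with the mantis.
4. Guide goes back to the west ledge alone.
5. Guide goes to the east ledge with the toad.
6. Guide goes back to the west ledge with the cricket.
7. Guide goes to the east ledge with the moth.
8. Guide goes back to the west ledge alone.
9. Guide goes to the east ledge with the sparrow.
10. Guide goes back to the west ledge alone.
11. Guide goes to the east ledge with the worm.
12. Guide goes back to the west ledge alone.
13. Guide goes to the east ledge with the cricket.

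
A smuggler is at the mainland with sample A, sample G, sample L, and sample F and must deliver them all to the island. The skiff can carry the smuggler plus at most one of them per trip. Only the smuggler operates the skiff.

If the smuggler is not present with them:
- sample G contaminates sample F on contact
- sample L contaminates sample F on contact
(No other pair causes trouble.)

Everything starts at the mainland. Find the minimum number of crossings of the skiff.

9

Counting alone: the smuggler can take at most 1 across per trip to the island, so moving all 4 needs at least 4 loaded trips out, with a return between consecutive ones — at least 7 crossings.
The safety rule pushes this higher. Following every safe sequence of crossings, the most of the 4 that can be at the island as the skiff arrives there on crossing 7 is 3 — never all 4.
So no plan with fewer than 9 crossings exists, and this one achieves 9:
1. Smuggler goes to the island with sample F.
2. Smuggler goes back to the mainland alone.
3. Smuggler goes to the island with sample A.
4. Smuggler goes back to the mainland alone.
5. Smuggler goes to the island with sample G.
6. Smuggler goes back to the mainland with sample F.
7. Smuggler goes to the island with sample L.
8. Smuggler goes back to the mainland alone.
9. Smuggler goes to the island with sample F.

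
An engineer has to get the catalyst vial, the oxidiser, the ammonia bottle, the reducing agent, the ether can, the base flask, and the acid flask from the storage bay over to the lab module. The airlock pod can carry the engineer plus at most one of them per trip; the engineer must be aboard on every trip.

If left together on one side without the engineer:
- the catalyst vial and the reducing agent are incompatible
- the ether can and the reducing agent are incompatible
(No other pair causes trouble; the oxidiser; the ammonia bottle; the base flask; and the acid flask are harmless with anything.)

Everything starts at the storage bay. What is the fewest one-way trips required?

Counting alone: the engineer can take at most 1 across per trip to the lab module, so moving all 7 needs at least 7 loaded trips out, with a return between consecutive ones — at least 13 crossings.
The safety rule pushes this higher. Following every safe sequence of crossings, the most of the 7 that can be at the lab module as the airlock pod arrives there on crossing 13 is 6 — never all 7.
So no plan with fewer than 15 crossings exists, and this one achieves 15:
1. Engineer goes to the lab module with the reducing agent.  [the storage bay: the acid flask, the ammonia bottle, the base flask, the catalyst vial, the ether can, the oxidiser | the lab module: the reducing agent]
2. Engineer goes back to the storage bay alone.  [the storage bay: the acid flask, the ammonia bottle, the base flask, the catalyst vial, the ether can, the oxidiser | the lab module: the reducing agent]
3. Engineer goes to the lab module with the catalyst vial.  [the storage bay: the acid flask, the ammonia bottle, the base flask, the ether can, the oxidiser | the lab module: the catalyst vial, the reducing agent]
4. Engineer goes back to the storage bay with the reducing agent.  [the storage bay: the acid flask, the ammonia bottle, the base flask, the ether can, the oxidiser, the reducing agent | the lab module: the catalyst vial]
5. Engineer goes to the lab module with the ether can.  [the storage bay: the acid flask, the ammonia bottle, the base flask, the oxidiser, the reducing agent | the lab module: the catalyst vial, the ether can]
6. Engineer goes back to the storage bay alone.  [the storage bay: the acid flask, the ammonia bottle, the base flask, the oxidiser, the reducing agent | the lab module: the catalyst vial, the ether can]
7. Engineer goes to the lab module with the oxidiser.  [the storage bay: the acid flask, the ammonia bottle, the base flask, the reducing agent | the lab module: the catalyst vial, the ether can, the oxidiser]
8. Engineer goes back to the storage bay alone.  [the storage bay: the acid flask, the ammonia bottle, the base flask, the reducing agent | the lab module: the catalyst vial, the ether can, the oxidiser]
9. Engineer goes to the lab module with the ammonia bottle.  [the storage bay: the acid flask, the base flask, the reducing agent | the lab module: the ammonia bottle, the catalyst vial, the ether can, the oxidiser]
10. Engineer goes back to the storage bay alone.  [the storage bay: the acid flask, the base flask, the reducing agent | the lab module: the ammonia bottle, the catalyst vial, the ether can, the oxidiser]
11. Engineer goes to the lab module with the base flask.  [the storage bay: the acid flask, the reducing agent | the lab module: the ammonia bottle, the base flask, the catalyst vial, the ether can, the oxidiser]
12. Engineer goes back to the storage bay alone.  [the storage bay: the acid flask, the reducing agent | the lab module: the ammonia bottle, the base flask, the catalyst vial, the ether can, the oxidiser]
13. Engineer goes to the lab module with the acid flask.  [the storage bay: the reducing agent | the lab module: the acid flask, the ammonia bottle, the base flask, the catalyst vial, the ether can, the oxidiser]
14. Engineer goes back to the storage bay alone.  [the storage bay: the reducing agent | the lab module: the acid flask, the ammonia bottle, the base flask, the catalyst vial, the ether can, the oxidiser]
15. Engineer goes to the lab module with the reducing agent.  [the storage bay: — | the lab module: the acid flask, the ammonia bottle, the base flask, the catalyst vial, the ether can, the oxidiser, the reducing agent]

15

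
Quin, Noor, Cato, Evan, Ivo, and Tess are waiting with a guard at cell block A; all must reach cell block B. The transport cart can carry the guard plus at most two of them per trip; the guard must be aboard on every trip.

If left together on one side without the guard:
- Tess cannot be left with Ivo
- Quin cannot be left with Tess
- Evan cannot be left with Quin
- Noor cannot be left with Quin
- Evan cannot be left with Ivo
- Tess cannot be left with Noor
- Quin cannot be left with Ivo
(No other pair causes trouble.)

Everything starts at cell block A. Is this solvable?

No

Whatever the first load, the items left behind include a forbidden pair without the guard. No opening move is safe, so no plan exists.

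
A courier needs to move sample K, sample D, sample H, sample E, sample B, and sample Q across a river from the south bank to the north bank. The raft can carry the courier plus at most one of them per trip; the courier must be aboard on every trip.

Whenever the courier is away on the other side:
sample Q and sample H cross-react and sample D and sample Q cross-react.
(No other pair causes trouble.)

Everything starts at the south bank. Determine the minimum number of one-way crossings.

Counting alone: the courier can take at most 1 across per trip to the north bank, so moving all 6 needs at least 6 loaded trips out, with a return between consecutive ones — at least 11 crossings.
The safety rule pushes this higher. Following every safe sequence of crossings, the most of the 6 that can be at the north bank as the raft arrives there on crossing 11 is 5 — never all 6.
So no plan with fewer than 13 crossings exists, and this one achieves 13:
1. Courier goes to the north bank with sample Q.
2. Courier goes back to the south bank alone.
3. Courier goes to the north bank with sample K.
4. Courier goes back to the south bank alone.
5. Courier goes to the north bank with sample D.
6. Courier goes back to the south bank with sample Q.
7. Courier goes to the north bank with sample H.
8. Courier goes back to the south bank alone.
9. Courier goes to the north bank with sample E.
10. Courier goes back to the south bank alone.
11. Courier goes to the north bank with sample B.
12. Courier goes back to the south bank alone.
13. Courier goes to the north bank with sample Q.

13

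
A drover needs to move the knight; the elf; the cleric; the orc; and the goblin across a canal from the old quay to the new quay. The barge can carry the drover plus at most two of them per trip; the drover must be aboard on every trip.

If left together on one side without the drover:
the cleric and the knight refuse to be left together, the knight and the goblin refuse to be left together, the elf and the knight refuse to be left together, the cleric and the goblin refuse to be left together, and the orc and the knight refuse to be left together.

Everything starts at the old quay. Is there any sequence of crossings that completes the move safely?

Yes

1. Drover goes to the new quay with the cleric and the knight.  [the old quay: the elf, the goblin, the orc | the new quay: the cleric, the knight]
2. Drover goes back to the old quay with the knight.  [the old quay: the elf, the goblin, the knight, the orc | the new quay: the cleric]
3. Drover goes to the new quay with the elf and the knight.  [the old quay: the goblin, the orc | the new quay: the cleric, the elf, the knight]
4. Drover goes back to the old quay with the knight.  [the old quay: the goblin, the knight, the orc | the new quay: the cleric, the elf]
5. Drover goes to the new quay with the knight and the orc.  [the old quay: the goblin | the new quay: the cleric, the elf, the knight, the orc]
6. Drover goes back to the old quay with the knight.  [the old quay: the goblin, the knight | the new quay: the cleric, the elf, the orc]
7. Drover goes to the new quay with the goblin and the knight.  [the old quay: — | the new quay: the cleric, the elf, the goblin, the knight, the orc]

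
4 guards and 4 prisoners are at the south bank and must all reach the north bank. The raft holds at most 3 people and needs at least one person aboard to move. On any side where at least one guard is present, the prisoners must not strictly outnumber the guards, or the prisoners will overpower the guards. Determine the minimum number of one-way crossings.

9

Counting alone: each trip to the north bank takes at most 3 across and each return brings at least 1 back, so after t trips out (and t−1 returns) at most 3t − (t−1) of the 8 are across; that first reaches 8 at t = 4, so at least 7 crossings are needed.
The safety rule pushes this higher. Following every safe sequence of crossings, the most of the 8 that can be at the north bank as the raft arrives there on crossing 7 is 7 — never all 8.
So no plan with fewer than 9 crossings exists, and this one achieves 9:
1. 2 prisoners → the north bank.  (the south bank: 4G 2P; the north bank: 0G 2P)
2. 1 prisoner ← the south bank.  (the south bank: 4G 3P; the north bank: 0G 1P)
3. 3 prisoners → the north bank.  (the south bank: 4G 0P; the north bank: 0G 4P)
4. 1 prisoner ← the south bank.  (the south bank: 4G 1P; the north bank: 0G 3P)
5. 3 guards → the north bank.  (the south bank: 1G 1P; the north bank: 3G 3P)
6. 1 guard and 1 prisoner ← the south bank.  (the south bank: 2G 2P; the north bank: 2G 2P)
7. 2 guards → the north bank.  (the south bank: 0G 2P; the north bank: 4G 2P)
8. 1 prisoner ← the south bank.  (the south bank: 0G 3P; the north bank: 4G 1P)
9. 3 prisoners → the north bank.  (the south bank: 0G 0P; the north bank: 4G 4P)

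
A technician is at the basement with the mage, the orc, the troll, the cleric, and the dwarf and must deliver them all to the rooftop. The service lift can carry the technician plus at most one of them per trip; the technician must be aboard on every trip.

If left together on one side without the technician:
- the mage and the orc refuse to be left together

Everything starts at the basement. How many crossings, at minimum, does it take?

9

Counting alone: the technician can take at most 1 across per trip to the rooftop, so moving all 5 needs at least 5 loaded trips out, with a return between consecutive ones — at least 9 crossings.
The plan below uses exactly 9 crossings, so it is optimal:
1. Technician goes to the rooftop with the mage.
2. Technician goes back to the basement alone.
3. Technician goes to the rooftop with the troll.
4. Technician goes back to the basement alone.
5. Technician goes to the rooftop with the cleric.
6. Technician goes back to the basement alone.
7. Technician goes to the rooftop with the dwarf.
8. Technician goes back to the basement alone.
9. Technician goes to the rooftop with the orc.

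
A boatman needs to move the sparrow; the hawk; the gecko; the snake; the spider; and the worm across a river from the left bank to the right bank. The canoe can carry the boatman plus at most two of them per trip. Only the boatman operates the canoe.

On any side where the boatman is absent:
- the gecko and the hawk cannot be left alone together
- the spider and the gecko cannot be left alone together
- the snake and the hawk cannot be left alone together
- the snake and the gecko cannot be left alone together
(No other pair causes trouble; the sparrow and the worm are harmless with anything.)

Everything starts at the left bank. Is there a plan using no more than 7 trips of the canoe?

Counting alone: the boatman can take at most 2 across per trip to the right bank, so moving all 6 needs at least 3 loaded trips out, with a return between consecutive ones — at least 5 crossings.
The safety rule pushes this higher. Following every safe sequence of crossings, the most of the 6 that can be at the right bank as the canoe arrives there on crossings 5, 7 is 4, 5 respectively — never all 6.
So the move cannot be finished within 7 crossings. (The shortest complete plan takes 9:)
1. Boatman goes to the right bank with the gecko and the hawk.
2. Boatman goes back to the left bank with the hawk.
3. Boatman goes to the right bank with the hawk and the sparrow.
4. Boatman goes back to the left bank with the hawk.
5. Boatman goes to the right bank with the hawk and the spider.
6. Boatman goes back to the left bank with the gecko.
7. Boatman goes to the right bank with the gecko and the worm.
8. Boatman goes back to the left bank with the gecko.
9. Boatman goes to the right bank with the gecko and the snake.

No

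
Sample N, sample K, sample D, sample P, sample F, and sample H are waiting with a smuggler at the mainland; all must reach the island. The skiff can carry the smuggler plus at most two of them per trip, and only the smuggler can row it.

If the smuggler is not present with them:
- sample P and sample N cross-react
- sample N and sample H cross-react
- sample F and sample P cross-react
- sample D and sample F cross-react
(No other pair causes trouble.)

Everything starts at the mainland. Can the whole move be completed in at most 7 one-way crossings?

Yes — this plan uses 7 crossings (≤ 7):
1. Smuggler goes to the island with sample F and sample N.
2. Smuggler goes back to the mainland alone.
3. Smuggler goes to the island with sample D and sample K.
4. Smuggler goes back to the mainland with sample F.
5. Smuggler goes to the island with sample H and sample P.
6. Smuggler goes back to the mainland with sample N.
7. Smuggler goes to the island with sample F and sample N.

Yes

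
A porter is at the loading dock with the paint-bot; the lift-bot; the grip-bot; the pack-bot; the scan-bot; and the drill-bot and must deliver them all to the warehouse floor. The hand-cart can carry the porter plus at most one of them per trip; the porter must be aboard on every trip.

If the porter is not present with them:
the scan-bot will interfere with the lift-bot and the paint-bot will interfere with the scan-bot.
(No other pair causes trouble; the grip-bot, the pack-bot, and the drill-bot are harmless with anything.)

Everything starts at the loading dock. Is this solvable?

Yes

1. Porter goes to the warehouse floor with the scan-bot.
2. Porter goes back to the loading dock alone.
3. Porter goes to the warehouse floor with the paint-bot.
4. Porter goes back to the loading dock with the scan-bot.
5. Porter goes to the warehouse floor with the lift-bot.
6. Porter goes back to the loading dock alone.
7. Porter goes to the warehouse floor with the grip-bot.
8. Porter goes back to the loading dock alone.
9. Porter goes to the warehouse floor with the pack-bot.
10. Porter goes back to the loading dock alone.
11. Porter goes to the warehouse floor with the drill-bot.
12. Porter goes back to the loading dock alone.
13. Porter goes to the warehouse floor with the scan-bot.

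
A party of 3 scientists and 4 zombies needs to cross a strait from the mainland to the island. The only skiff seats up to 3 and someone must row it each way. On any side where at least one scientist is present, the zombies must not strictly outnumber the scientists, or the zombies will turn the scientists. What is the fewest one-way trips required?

impossible

The zombies already outnumber the scientists at the mainland before anyone moves, so the starting position itself is disallowed.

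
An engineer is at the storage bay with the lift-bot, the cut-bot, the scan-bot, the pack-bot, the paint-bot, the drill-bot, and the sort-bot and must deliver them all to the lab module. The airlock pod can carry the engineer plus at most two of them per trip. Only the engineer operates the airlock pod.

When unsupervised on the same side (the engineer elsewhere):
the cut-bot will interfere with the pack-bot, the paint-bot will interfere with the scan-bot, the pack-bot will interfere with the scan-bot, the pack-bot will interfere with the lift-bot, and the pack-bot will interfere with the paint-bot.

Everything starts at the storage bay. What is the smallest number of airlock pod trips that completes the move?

11

Counting alone: the engineer can take at most 2 across per trip to the lab module, so moving all 7 needs at least 4 loaded trips out, with a return between consecutive ones — at least 7 crossings.
The safety rule pushes this higher. Following every safe sequence of crossings, the most of the 7 that can be at the lab module as the airlock pod arrives there on crossings 7, 9 is 5, 6 respectively — never all 7.
So no plan with fewer than 11 crossings exists, and this one achieves 11:
1. Engineer goes to the lab module with the pack-bot and the scan-bot.
2. Engineer goes back to the storage bay with the scan-bot.
3. Engineer goes to the lab module with the lift-bot and the scan-bot.
4. Engineer goes back to the storage bay with the pack-bot.
5. Engineer goes to the lab module with the cut-bot and the pack-bot.
6. Engineer goes back to the storage bay with the pack-bot.
7. Engineer goes to the lab module with the drill-bot and the pack-bot.
8. Engineer goes back to the storage bay with the pack-bot.
9. Engineer goes to the lab module with the pack-bot and the sort-bot.
10. Engineer goes back to the storage bay with the pack-bot.
11. Engineer goes to the lab module with the pack-bot and the paint-bot.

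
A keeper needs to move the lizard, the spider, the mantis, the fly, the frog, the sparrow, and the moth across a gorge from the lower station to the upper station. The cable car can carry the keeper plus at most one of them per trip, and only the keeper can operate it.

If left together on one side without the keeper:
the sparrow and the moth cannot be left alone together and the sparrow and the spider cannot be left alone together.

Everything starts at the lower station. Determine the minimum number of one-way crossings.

15

Counting alone: the keeper can take at most 1 across per trip to the upper station, so moving all 7 needs at least 7 loaded trips out, with a return between consecutive ones — at least 13 crossings.
The safety rule pushes this higher. Following every safe sequence of crossings, the most of the 7 that can be at the upper station as the cable car arrives there on crossing 13 is 6 — never all 7.
So no plan with fewer than 15 crossings exists, and this one achieves 15:
1. Keeper goes to the upper station with the sparrow.  [the lower station: the fly, the frog, the lizard, the mantis, the moth, the spider | the upper station: the sparrow]
2. Keeper goes back to the lower station alone.  [the lower station: the fly, the frog, the lizard, the mantis, the moth, the spider | the upper station: the sparrow]
3. Keeper goes to the upper station with the lizard.  [the lower station: the fly, the frog, the mantis, the moth, the spider | the upper station: the lizard, the sparrow]
4. Keeper goes back to the lower station alone.  [the lower station: the fly, the frog, the mantis, the moth, the spider | the upper station: the lizard, the sparrow]
5. Keeper goes to the upper station with the spider.  [the lower station: the fly, the frog, the mantis, the moth | the upper station: the lizard, the sparrow, the spider]
6. Keeper goes back to the lower station with the sparrow.  [the lower station: the fly, the frog, the mantis, the moth, the sparrow | the upper station: the lizard, the spider]
7. Keeper goes to the upper station with the moth.  [the lower station: the fly, the frog, the mantis, the sparrow | the upper station: the lizard, the moth, the spider]
8. Keeper goes back to the lower station alone.  [the lower station: the fly, the frog, the mantis, the sparrow | the upper station: the lizard, the moth, the spider]
9. Keeper goes to the upper station with the mantis.  [the lower station: the fly, the frog, the sparrow | the upper station: the lizard, the mantis, the moth, the spider]
10. Keeper goes back to the lower station alone.  [the lower station: the fly, the frog, the sparrow | the upper station: the lizard, the mantis, the moth, the spider]
11. Keeper goes to the upper station with the fly.  [the lower station: the frog, the sparrow | the upper station: the fly, the lizard, the mantis, the moth, the spider]
12. Keeper goes back to the lower station alone.  [the lower station: the frog, the sparrow | the upper station: the fly, the lizard, the mantis, the moth, the spider]
13. Keeper goes to the upper station with the frog.  [the lower station: the sparrow | the upper station: the fly, the frog, the lizard, the mantis, the moth, the spider]
14. Keeper goes back to the lower station alone.  [the lower station: the sparrow | the upper station: the fly, the frog, the lizard, the mantis, the moth, the spider]
15. Keeper goes to the upper station with the sparrow.  [the lower station: — | the upper station: the fly, the frog, the lizard, the mantis, the moth, the sparrow, the spider]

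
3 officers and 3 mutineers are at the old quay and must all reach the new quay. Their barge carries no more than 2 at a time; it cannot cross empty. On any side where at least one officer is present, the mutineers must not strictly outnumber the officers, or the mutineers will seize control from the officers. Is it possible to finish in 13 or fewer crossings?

Yes

Yes — this plan uses 11 crossings (≤ 13):
1. 2 mutineers → the new quay.  (the old quay: 3O 1M; the new quay: 0O 2M)
2. 1 mutineer ← the old quay.  (the old quay: 3O 2M; the new quay: 0O 1M)
3. 2 mutineers → the new quay.  (the old quay: 3O 0M; the new quay: 0O 3M)
4. 1 mutineer ← the old quay.  (the old quay: 3O 1M; the new quay: 0O 2M)
5. 2 officers → the new quay.  (the old quay: 1O 1M; the new quay: 2O 2M)
6. 1 officer and 1 mutineer ← the old quay.  (the old quay: 2O 2M; the new quay: 1O 1M)
7. 2 officers → the new quay.  (the old quay: 0O 2M; the new quay: 3O 1M)
8. 1 mutineer ← the old quay.  (the old quay: 0O 3M; the new quay: 3O 0M)
9. 2 mutineers → the new quay.  (the old quay: 0O 1M; the new quay: 3O 2M)
10. 1 mutineer ← the old quay.  (the old quay: 0O 2M; the new quay: 3O 1M)
11. 2 mutineers → the new quay.  (the old quay: 0O 0M; the new quay: 3O 3M)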